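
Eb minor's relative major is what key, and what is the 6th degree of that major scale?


Working:
The relative major shares the key signature and is a minor 3rd above the minor tonic
A minor 3rd above Eb is Gb
→ relative major of Eb minor is Gb major
Gb major scale: Gb Ab Bb Cb Db Eb F
= Gb major; 6th degree = Eb


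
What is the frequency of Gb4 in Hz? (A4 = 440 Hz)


f = 440 × 2^(n/12) where n = semitones from A4
Gb4: -3 semitones from A4
f = 440 × 2^(-3/12)
f = 369.99 Hz


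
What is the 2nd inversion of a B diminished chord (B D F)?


Root position: B D F
2nd inversion: move root and 3rd up an octave
Bass note: F
Notes (bottom to top) = F B D


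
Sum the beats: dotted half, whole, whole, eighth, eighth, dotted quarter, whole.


Beat values:
  dotted half = 3 beats
  whole = 4 beats
  whole = 4 beats
  eighth = 0.5 beats
  eighth = 0.5 beats
  dotted quarter = 1.5 beats
  whole = 4 beats
Sum = 3 + 4 + 4 + 0.5 + 0.5 + 1.5 + 4
= 17.5 beats


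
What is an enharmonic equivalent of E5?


Let's work it out.
Enharmonic notes sound the same pitch but are spelled with different letter names
E and Fb name the same pitch class
= Fb5


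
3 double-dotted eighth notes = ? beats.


Solution.
Base eighth note = 1/2 beats
Dot 1 adds half the previous value: +1/4
Dot 2 adds half the previous value: +1/8
One double-dotted eighth = 1/2 + 1/4 + 1/8 = 7/8
3 of them = 3 × 7/8 = 21/8
= 21/8 beats


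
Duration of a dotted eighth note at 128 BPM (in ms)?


Reasoning:
One quarter-note beat = 60000 / BPM = 60000 / 128 ms
Dotted eighth note = 3/4 × quarter note
Duration = 3/4 × 60000 / 128 = 45000 / 128
= 351.6 ms


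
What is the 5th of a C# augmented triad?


Working:
Augmented triad = root + major 3rd (4 semitones) + augmented 5th (8 semitones)
A triad on C# stacks thirds, so the chord tones use letter names C-E-G
Root: C#
Major 3rd above C#: E#
Augmented 5th above C#: G##
The 5th = G##


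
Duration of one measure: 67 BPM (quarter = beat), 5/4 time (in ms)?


Quarter-note beat duration = 60000 / 67 ms
Beats per measure (5/4) = 5
One measure = 5 × 60000 / 67 = 300000 / 67 ms
= 4477.6 ms


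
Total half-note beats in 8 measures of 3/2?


Let's work it out.
Time signature 3/2: the bottom number 2 means the half note gets one count
The top number 3 means 3 half-note beats per measure
Total = 3 × 8 measures
= 24 half-note beats


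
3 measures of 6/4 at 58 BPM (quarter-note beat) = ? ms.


Step by step:
Quarter-note beat duration = 60000 / 58 ms
Beats per measure (6/4) = 6
One measure = 6 × 60000 / 58 = 360000 / 58 ms
3 measures = 3 × 360000 / 58 = 1080000 / 58
= 18620.7 ms


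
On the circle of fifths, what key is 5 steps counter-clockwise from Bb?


Reasoning:
Each counter-clockwise step moves down a perfect 5th (= up a perfect 4th)
From Bb: Bb → Eb → Ab → Db → F#/Gb → B
= B


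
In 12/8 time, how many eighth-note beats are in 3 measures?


Time signature 12/8: the bottom number 8 means the eighth note gets one count
The top number 12 means 12 eighth-note beats per measure
Total = 12 × 3 measures
= 36 eighth-note beats


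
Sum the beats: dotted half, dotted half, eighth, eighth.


Reasoning:
Beat values:
  dotted half = 3 beats
  dotted half = 3 beats
  eighth = 0.5 beats
  eighth = 0.5 beats
Sum = 3 + 3 + 0.5 + 0.5
= 7 beats


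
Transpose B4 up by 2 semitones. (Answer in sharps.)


Let's work it out.
B4: chromatic position 11 in octave 4 → absolute = 4×12 + 11 = 59
Transpose up 2: 59 + 2 = 61
61 = 5×12 + 1 → C# in octave 5
Result = C#5


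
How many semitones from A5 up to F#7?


Absolute semitone position = octave×12 + chromatic position
A5: 5×12 + 9 = 69
F#7: 7×12 + 6 = 90
Difference = 90 - 69 = 21
= 21 semitones


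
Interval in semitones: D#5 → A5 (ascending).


Working:
Absolute semitone position = octave×12 + chromatic position
D#5: 5×12 + 3 = 63
A5: 5×12 + 9 = 69
Difference = 69 - 63 = 6
= 6 semitones


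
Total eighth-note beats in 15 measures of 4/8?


Time signature 4/8: the bottom number 8 means the eighth note gets one count
The top number 4 means 4 eighth-note beats per measure
Total = 4 × 15 measures
= 60 eighth-note beats


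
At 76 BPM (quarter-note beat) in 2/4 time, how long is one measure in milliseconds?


Quarter-note beat duration = 60000 / 76 ms
Beats per measure (2/4) = 2
One measure = 2 × 60000 / 76 = 120000 / 76 ms
= 1578.9 ms


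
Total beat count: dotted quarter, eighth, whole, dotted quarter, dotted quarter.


Beat values:
  dotted quarter = 1.5 beats
  eighth = 0.5 beats
  whole = 4 beats
  dotted quarter = 1.5 beats
  dotted quarter = 1.5 beats
Sum = 1.5 + 0.5 + 4 + 1.5 + 1.5
= 9 beats


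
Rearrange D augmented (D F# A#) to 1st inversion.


Root position: D F# A#
1st inversion: move root up an octave
Bass note: F#
Notes (bottom to top) = F# A# D


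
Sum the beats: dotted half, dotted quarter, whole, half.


Beat values:
  dotted half = 3 beats
  dotted quarter = 1.5 beats
  whole = 4 beats
  half = 2 beats
Sum = 3 + 1.5 + 4 + 2
= 10.5 beats


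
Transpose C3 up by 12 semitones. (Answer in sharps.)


Reasoning:
C3: chromatic position 0 in octave 3 → absolute = 3×12 + 0 = 36
Transpose up 12: 36 + 12 = 48
48 = 4×12 + 0 → C in octave 4
Result = C4


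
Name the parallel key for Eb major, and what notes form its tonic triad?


Parallel keys share the same tonic but differ in mode
Eb major → parallel is Eb minor
Tonic triad of Eb minor = Eb Gb Bb
= Eb minor; triad = Eb Gb Bb


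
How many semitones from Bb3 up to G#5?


Solution.
Absolute semitone position = octave×12 + chromatic position
Bb3: 3×12 + 10 = 46
G#5: 5×12 + 8 = 68
Difference = 68 - 46 = 22
= 22 semitones


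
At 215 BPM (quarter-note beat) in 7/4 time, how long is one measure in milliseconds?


Let's work it out.
Quarter-note beat duration = 60000 / 215 ms
Beats per measure (7/4) = 7
One measure = 7 × 60000 / 215 = 420000 / 215 ms
= 1953.5 ms


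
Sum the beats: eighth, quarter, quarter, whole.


Solution.
Beat values:
  eighth = 0.5 beats
  quarter = 1 beat
  quarter = 1 beat
  whole = 4 beats
Sum = 0.5 + 1 + 1 + 4
= 6.5 beats


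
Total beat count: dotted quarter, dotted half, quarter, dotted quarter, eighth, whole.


Reasoning:
Beat values:
  dotted quarter = 1.5 beats
  dotted half = 3 beats
  quarter = 1 beat
  dotted quarter = 1.5 beats
  eighth = 0.5 beats
  whole = 4 beats
Sum = 1.5 + 3 + 1 + 1.5 + 0.5 + 4
= 11.5 beats


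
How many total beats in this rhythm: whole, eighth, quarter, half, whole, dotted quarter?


Beat values:
  whole = 4 beats
  eighth = 0.5 beats
  quarter = 1 beat
  half = 2 beats
  whole = 4 beats
  dotted quarter = 1.5 beats
Sum = 4 + 0.5 + 1 + 2 + 4 + 1.5
= 13 beats


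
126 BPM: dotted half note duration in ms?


One quarter-note beat = 60000 / BPM = 60000 / 126 ms
Dotted half note = 3 × quarter note
Duration = 3 × 60000 / 126 = 180000 / 126
= 1428.6 ms


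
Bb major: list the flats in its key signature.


Let's work it out.
Flat major keys: C(0), F(1), Bb(2), Eb(3), Ab(4), Db(5), Gb(6), Cb(7)
Bb major has 2 flats
Order of flats: Bb Eb Ab Db Gb Cb Fb → first 2: Bb, Eb
= Bb, Eb


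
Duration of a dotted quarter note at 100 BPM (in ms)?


One quarter-note beat = 60000 / BPM = 60000 / 100 ms
Dotted quarter note = 3/2 × quarter note
Duration = 3/2 × 60000 / 100 = 90000 / 100
= 900.0 ms


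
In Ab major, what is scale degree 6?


Step by step:
Major scale pattern: W-W-H-W-W-W-H (2-2-1-2-2-2-1 semitones)
Starting from Ab:
  Ab + 2 semitones → Bb
  Bb + 2 semitones → C
  C + 1 semitone → Db
  Db + 2 semitones → Eb
  Eb + 2 semitones → F
  F + 2 semitones → G
  G + 1 semitone → Ab
Scale: Ab Bb C Db Eb F G
Degree 6 = F


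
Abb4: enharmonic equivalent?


Enharmonic notes sound the same pitch but are spelled with different letter names
Abb and G name the same pitch class
= G4


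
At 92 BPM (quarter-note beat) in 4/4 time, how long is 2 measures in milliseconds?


Step by step:
Quarter-note beat duration = 60000 / 92 ms
Beats per measure (4/4) = 4
One measure = 4 × 60000 / 92 = 240000 / 92 ms
2 measures = 2 × 240000 / 92 = 480000 / 92
= 5217.4 ms


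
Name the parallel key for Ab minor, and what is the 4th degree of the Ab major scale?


Reasoning:
Parallel keys share the same tonic but differ in mode
Ab minor → parallel is Ab major
Ab major scale: Ab Bb C Db Eb F G
= Ab major; 4th degree = Db


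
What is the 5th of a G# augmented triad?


Step by step:
Augmented triad = root + major 3rd (4 semitones) + augmented 5th (8 semitones)
A triad on G# stacks thirds, so the chord tones use letter names G-B-D
Root: G#
Major 3rd above G#: B#
Augmented 5th above G#: D##
The 5th = D##


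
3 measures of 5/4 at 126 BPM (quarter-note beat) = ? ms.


Quarter-note beat duration = 60000 / 126 ms
Beats per measure (5/4) = 5
One measure = 5 × 60000 / 126 = 300000 / 126 ms
3 measures = 3 × 300000 / 126 = 900000 / 126
= 7142.9 ms


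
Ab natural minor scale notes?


Reasoning:
Natural minor scale pattern: W-H-W-W-H-W-W (2-1-2-2-1-2-2 semitones)
Starting from Ab:
  Ab + 2 semitones → Bb
  Bb + 1 semitone → Cb
  Cb + 2 semitones → Db
  Db + 2 semitones → Eb
  Eb + 1 semitone → Fb
  Fb + 2 semitones → Gb
  Gb + 2 semitones → Ab
Scale = Ab Bb Cb Db Eb Fb Gb


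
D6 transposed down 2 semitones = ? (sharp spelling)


Solution.
D6: chromatic position 2 in octave 6 → absolute = 6×12 + 2 = 74
Transpose down 2: 74 - 2 = 72
72 = 6×12 + 0 → C in octave 6
Result = C6


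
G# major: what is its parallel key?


Reasoning:
Parallel keys share the same tonic but differ in mode
G# major → parallel is G# minor
= G# minor


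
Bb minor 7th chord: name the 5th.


Minor 7th chord = root + minor 3rd + perfect 5th + minor 7th
Seventh chords stack in thirds, so the letter names are B-D-F-A
Root: Bb
Minor 3rd above Bb: Db
Perfect 5th above Bb: F
Minor 7th above Bb: Ab
The 5th = F


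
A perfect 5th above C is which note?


Working:
A 5th spans 5 letter names, so from C we land on G
A perfect 5th = 7 semitones above C
Spell G at that pitch: G
= G


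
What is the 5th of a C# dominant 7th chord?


Reasoning:
Dominant 7th chord = root + major 3rd + perfect 5th + minor 7th
Seventh chords stack in thirds, so the letter names are C-E-G-B
Root: C#
Major 3rd above C#: E#
Perfect 5th above C#: G#
Minor 7th above C#: B
The 5th = G#


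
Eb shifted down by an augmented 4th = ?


augmented 4th: 4 letter names, 6 semitones
Letter: E - 3 → B
Pitch: Eb - 6 semitones, spelled as a B → Bbb
= Bbb


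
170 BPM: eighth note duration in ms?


Step by step:
One quarter-note beat = 60000 / BPM = 60000 / 170 ms
Eighth note = 1/2 × quarter note
Duration = 1/2 × 60000 / 170 = 30000 / 170
= 176.5 ms


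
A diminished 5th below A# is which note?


Solution.
A 5th spans 5 letter names, so from A we land on D
A diminished 5th = 6 semitones below A#
Spell D at that pitch: D##
= D##


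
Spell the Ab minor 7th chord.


Minor 7th chord = root + minor 3rd + perfect 5th + minor 7th
Seventh chords stack in thirds, so the letter names are A-C-E-G
Root: Ab
Minor 3rd above Ab: Cb
Perfect 5th above Ab: Eb
Minor 7th above Ab: Gb
Chord = Ab Cb Eb Gb


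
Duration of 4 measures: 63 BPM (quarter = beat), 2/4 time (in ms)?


Reasoning:
Quarter-note beat duration = 60000 / 63 ms
Beats per measure (2/4) = 2
One measure = 2 × 60000 / 63 = 120000 / 63 ms
4 measures = 4 × 120000 / 63 = 480000 / 63
= 7619.0 ms


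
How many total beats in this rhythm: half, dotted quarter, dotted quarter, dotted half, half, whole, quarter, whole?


Solution.
Beat values:
  half = 2 beats
  dotted quarter = 1.5 beats
  dotted quarter = 1.5 beats
  dotted half = 3 beats
  half = 2 beats
  whole = 4 beats
  quarter = 1 beat
  whole = 4 beats
Sum = 2 + 1.5 + 1.5 + 3 + 2 + 4 + 1 + 4
= 19 beats


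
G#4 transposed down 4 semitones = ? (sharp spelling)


G#4: chromatic position 8 in octave 4 → absolute = 4×12 + 8 = 56
Transpose down 4: 56 - 4 = 52
52 = 4×12 + 4 → E in octave 4
Result = E4


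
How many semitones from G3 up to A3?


Solution.
Absolute semitone position = octave×12 + chromatic position
G3: 3×12 + 7 = 43
A3: 3×12 + 9 = 45
Difference = 45 - 43 = 2
= 2 semitones


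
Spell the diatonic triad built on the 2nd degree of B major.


Working:
B major scale: B C# D# E F# G# A#
Diatonic triad on degree 2 stacks scale notes 2, 4, 6: C# E G#
C#→E = 3 semitones; C#→G# = 7 semitones → minor triad
= C# E G# (minor)


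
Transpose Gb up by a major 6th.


Let's work it out.
major 6th: 6 letter names, 9 semitones
Letter: G + 5 → E
Pitch: Gb + 9 semitones, spelled as an E → Eb
= Eb


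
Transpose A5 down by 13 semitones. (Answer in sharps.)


Let's work it out.
A5: chromatic position 9 in octave 5 → absolute = 5×12 + 9 = 69
Transpose down 13: 69 - 13 = 56
56 = 4×12 + 8 → G# in octave 4
Result = G#4


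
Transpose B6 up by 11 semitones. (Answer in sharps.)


B6: chromatic position 11 in octave 6 → absolute = 6×12 + 11 = 83
Transpose up 11: 83 + 11 = 94
94 = 7×12 + 10 → A# in octave 7
Result = A#7


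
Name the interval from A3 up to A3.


Solution.
Letter names: A → A spans 1 letter name → a unison
Semitones: A3 → A3 = 0 half-steps
A unison of 0 semitones is a perfect unison
= perfect unison


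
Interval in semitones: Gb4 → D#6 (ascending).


Step by step:
Absolute semitone position = octave×12 + chromatic position
Gb4: 4×12 + 6 = 54
D#6: 6×12 + 3 = 75
Difference = 75 - 54 = 21
= 21 semitones


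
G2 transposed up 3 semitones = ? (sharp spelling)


Working:
G2: chromatic position 7 in octave 2 → absolute = 2×12 + 7 = 31
Transpose up 3: 31 + 3 = 34
34 = 2×12 + 10 → A# in octave 2
Result = A#2


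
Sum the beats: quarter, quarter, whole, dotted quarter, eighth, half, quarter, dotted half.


Reasoning:
Beat values:
  quarter = 1 beat
  quarter = 1 beat
  whole = 4 beats
  dotted quarter = 1.5 beats
  eighth = 0.5 beats
  half = 2 beats
  quarter = 1 beat
  dotted half = 3 beats
Sum = 1 + 1 + 4 + 1.5 + 0.5 + 2 + 1 + 3
= 14 beats


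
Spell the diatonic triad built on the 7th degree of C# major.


C# major scale: C# D# E# F# G# A# B#
Diatonic triad on degree 7 stacks scale notes 7, 2, 4: B# D# F#
B#→D# = 3 semitones; B#→F# = 6 semitones → diminished triad
= B# D# F# (diminished)


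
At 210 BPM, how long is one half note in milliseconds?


Working:
One quarter-note beat = 60000 / BPM = 60000 / 210 ms
Half note = 2 × quarter note
Duration = 2 × 60000 / 210 = 120000 / 210
= 571.4 ms


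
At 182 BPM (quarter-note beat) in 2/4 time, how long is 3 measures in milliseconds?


Quarter-note beat duration = 60000 / 182 ms
Beats per measure (2/4) = 2
One measure = 2 × 60000 / 182 = 120000 / 182 ms
3 measures = 3 × 120000 / 182 = 360000 / 182
= 1978.0 ms


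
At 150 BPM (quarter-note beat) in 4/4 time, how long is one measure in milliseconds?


Reasoning:
Quarter-note beat duration = 60000 / 150 ms
Beats per measure (4/4) = 4
One measure = 4 × 60000 / 150 = 240000 / 150 ms
= 1600.0 ms


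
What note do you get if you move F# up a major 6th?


major 6th: 6 letter names, 9 semitones
Letter: F + 5 → D
Pitch: F# + 9 semitones, spelled as a D → D#
= D#


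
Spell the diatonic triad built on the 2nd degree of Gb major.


Reasoning:
Gb major scale: Gb Ab Bb Cb Db Eb F
Diatonic triad on degree 2 stacks scale notes 2, 4, 6: Ab Cb Eb
Ab→Cb = 3 semitones; Ab→Eb = 7 semitones → minor triad
= Ab Cb Eb (minor)


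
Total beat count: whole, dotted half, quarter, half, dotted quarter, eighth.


Beat values:
  whole = 4 beats
  dotted half = 3 beats
  quarter = 1 beat
  half = 2 beats
  dotted quarter = 1.5 beats
  eighth = 0.5 beats
Sum = 4 + 3 + 1 + 2 + 1.5 + 0.5
= 12 beats


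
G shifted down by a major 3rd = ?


Reasoning:
major 3rd: 3 letter names, 4 semitones
Letter: G - 2 → E
Pitch: G - 4 semitones, spelled as an E → Eb
= Eb


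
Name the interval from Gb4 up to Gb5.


Reasoning:
Letter names: G → G spans 8 letter names → an octave
Semitones: Gb4 → Gb5 = 12 half-steps
An octave of 12 semitones is a perfect octave
= perfect octave


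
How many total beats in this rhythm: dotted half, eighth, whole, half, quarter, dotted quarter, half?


Solution.
Beat values:
  dotted half = 3 beats
  eighth = 0.5 beats
  whole = 4 beats
  half = 2 beats
  quarter = 1 beat
  dotted quarter = 1.5 beats
  half = 2 beats
Sum = 3 + 0.5 + 4 + 2 + 1 + 1.5 + 2
= 14 beats


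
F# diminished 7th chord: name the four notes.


Solution.
Diminished 7th chord = root + minor 3rd + diminished 5th + diminished 7th
Seventh chords stack in thirds, so the letter names are F-A-C-E
Root: F#
Minor 3rd above F#: A
Diminished 5th above F#: C
Diminished 7th above F#: Eb
Chord = F# A C Eb


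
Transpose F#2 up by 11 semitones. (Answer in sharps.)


Solution.
F#2: chromatic position 6 in octave 2 → absolute = 2×12 + 6 = 30
Transpose up 11: 30 + 11 = 41
41 = 3×12 + 5 → F in octave 3
Result = F3


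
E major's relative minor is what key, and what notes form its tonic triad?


Working:
The relative minor shares the major's key signature and starts on its 6th degree
6th degree = a major 6th above the tonic; a major 6th above E is C#
→ relative minor of E major is C# minor
Tonic triad of C# minor = root + minor 3rd + perfect 5th = C# E G#
= C# minor; triad = C# E G#


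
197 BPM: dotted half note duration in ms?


One quarter-note beat = 60000 / BPM = 60000 / 197 ms
Dotted half note = 3 × quarter note
Duration = 3 × 60000 / 197 = 180000 / 197
= 913.7 ms


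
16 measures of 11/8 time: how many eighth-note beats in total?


Time signature 11/8: the bottom number 8 means the eighth note gets one count
The top number 11 means 11 eighth-note beats per measure
Total = 11 × 16 measures
= 176 eighth-note beats


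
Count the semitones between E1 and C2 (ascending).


Step by step:
Absolute semitone position = octave×12 + chromatic position
E1: 1×12 + 4 = 16
C2: 2×12 + 0 = 24
Difference = 24 - 16 = 8
= 8 semitones


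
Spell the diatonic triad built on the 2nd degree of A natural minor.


A natural minor scale: A B C D E F G
Diatonic triad on degree 2 stacks scale notes 2, 4, 6: B D F
B→D = 3 semitones; B→F = 6 semitones → diminished triad
= B D F (diminished)


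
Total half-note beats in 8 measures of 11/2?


Let's work it out.
Time signature 11/2: the bottom number 2 means the half note gets one count
The top number 11 means 11 half-note beats per measure
Total = 11 × 8 measures
= 88 half-note beats


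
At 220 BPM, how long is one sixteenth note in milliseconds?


Solution.
One quarter-note beat = 60000 / BPM = 60000 / 220 ms
Sixteenth note = 1/4 × quarter note
Duration = 1/4 × 60000 / 220 = 15000 / 220
= 68.2 ms


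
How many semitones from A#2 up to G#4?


Let's work it out.
Absolute semitone position = octave×12 + chromatic position
A#2: 2×12 + 10 = 34
G#4: 4×12 + 8 = 56
Difference = 56 - 34 = 22
= 22 semitones


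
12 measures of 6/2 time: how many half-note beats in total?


Time signature 6/2: the bottom number 2 means the half note gets one count
The top number 6 means 6 half-note beats per measure
Total = 6 × 12 measures
= 72 half-note beats


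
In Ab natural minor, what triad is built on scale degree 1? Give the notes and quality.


Let's work it out.
Ab natural minor scale: Ab Bb Cb Db Eb Fb Gb
Diatonic triad on degree 1 stacks scale notes 1, 3, 5: Ab Cb Eb
Ab→Cb = 3 semitones; Ab→Eb = 7 semitones → minor triad
= Ab Cb Eb (minor)


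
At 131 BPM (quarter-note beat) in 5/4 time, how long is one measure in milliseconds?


Let's work it out.
Quarter-note beat duration = 60000 / 131 ms
Beats per measure (5/4) = 5
One measure = 5 × 60000 / 131 = 300000 / 131 ms
= 2290.1 ms


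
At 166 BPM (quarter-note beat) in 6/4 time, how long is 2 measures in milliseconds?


Reasoning:
Quarter-note beat duration = 60000 / 166 ms
Beats per measure (6/4) = 6
One measure = 6 × 60000 / 166 = 360000 / 166 ms
2 measures = 2 × 360000 / 166 = 720000 / 166
= 4337.3 ms


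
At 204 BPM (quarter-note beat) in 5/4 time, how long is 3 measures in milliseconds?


Let's work it out.
Quarter-note beat duration = 60000 / 204 ms
Beats per measure (5/4) = 5
One measure = 5 × 60000 / 204 = 300000 / 204 ms
3 measures = 3 × 300000 / 204 = 900000 / 204
= 4411.8 ms


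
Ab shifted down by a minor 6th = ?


Working:
minor 6th: 6 letter names, 8 semitones
Letter: A - 5 → C
Pitch: Ab - 8 semitones, spelled as a C → C
= C


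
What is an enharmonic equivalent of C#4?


Step by step:
Enharmonic notes sound the same pitch but are spelled with different letter names
C# and Db name the same pitch class
= Db4


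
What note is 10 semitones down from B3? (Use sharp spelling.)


Working:
B3: chromatic position 11 in octave 3 → absolute = 3×12 + 11 = 47
Transpose down 10: 47 - 10 = 37
37 = 3×12 + 1 → C# in octave 3
Result = C#3


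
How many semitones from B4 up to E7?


Working:
Absolute semitone position = octave×12 + chromatic position
B4: 4×12 + 11 = 59
E7: 7×12 + 4 = 88
Difference = 88 - 59 = 29
= 29 semitones


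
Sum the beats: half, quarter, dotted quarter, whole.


Working:
Beat values:
  half = 2 beats
  quarter = 1 beat
  dotted quarter = 1.5 beats
  whole = 4 beats
Sum = 2 + 1 + 1.5 + 4
= 8.5 beats


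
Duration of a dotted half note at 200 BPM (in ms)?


Let's work it out.
One quarter-note beat = 60000 / BPM = 60000 / 200 ms
Dotted half note = 3 × quarter note
Duration = 3 × 60000 / 200 = 180000 / 200
= 900.0 ms


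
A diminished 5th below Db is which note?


Step by step:
A 5th spans 5 letter names, so from D we land on G
A diminished 5th = 6 semitones below Db
Spell G at that pitch: G
= G


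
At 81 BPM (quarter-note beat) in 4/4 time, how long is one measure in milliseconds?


Let's work it out.
Quarter-note beat duration = 60000 / 81 ms
Beats per measure (4/4) = 4
One measure = 4 × 60000 / 81 = 240000 / 81 ms
= 2963.0 ms


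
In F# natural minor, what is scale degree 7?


Natural minor scale pattern: W-H-W-W-H-W-W (2-1-2-2-1-2-2 semitones)
Starting from F#:
  F# + 2 semitones → G#
  G# + 1 semitone → A
  A + 2 semitones → B
  B + 2 semitones → C#
  C# + 1 semitone → D
  D + 2 semitones → E
  E + 2 semitones → F#
Scale: F# G# A B C# D E
Degree 7 = E


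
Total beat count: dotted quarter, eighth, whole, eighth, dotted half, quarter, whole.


Solution.
Beat values:
  dotted quarter = 1.5 beats
  eighth = 0.5 beats
  whole = 4 beats
  eighth = 0.5 beats
  dotted half = 3 beats
  quarter = 1 beat
  whole = 4 beats
Sum = 1.5 + 0.5 + 4 + 0.5 + 3 + 1 + 4
= 14.5 beats


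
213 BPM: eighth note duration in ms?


One quarter-note beat = 60000 / BPM = 60000 / 213 ms
Eighth note = 1/2 × quarter note
Duration = 1/2 × 60000 / 213 = 30000 / 213
= 140.8 ms


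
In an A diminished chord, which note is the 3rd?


Diminished triad = root + minor 3rd (3 semitones) + diminished 5th (6 semitones)
A triad on A stacks thirds, so the chord tones use letter names A-C-E
Root: A
Minor 3rd above A: C
Diminished 5th above A: Eb
The 3rd = C


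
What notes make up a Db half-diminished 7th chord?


Half-diminished 7th chord = root + minor 3rd + diminished 5th + minor 7th
Seventh chords stack in thirds, so the letter names are D-F-A-C
Root: Db
Minor 3rd above Db: Fb
Diminished 5th above Db: Abb
Minor 7th above Db: Cb
Chord = Db Fb Abb Cb


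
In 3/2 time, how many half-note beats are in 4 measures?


Working:
Time signature 3/2: the bottom number 2 means the half note gets one count
The top number 3 means 3 half-note beats per measure
Total = 3 × 4 measures
= 12 half-note beats


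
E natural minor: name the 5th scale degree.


Working:
Natural minor scale pattern: W-H-W-W-H-W-W (2-1-2-2-1-2-2 semitones)
Starting from E:
  E + 2 semitones → F#
  F# + 1 semitone → G
  G + 2 semitones → A
  A + 2 semitones → B
  B + 1 semitone → C
  C + 2 semitones → D
  D + 2 semitones → E
Scale: E F# G A B C D
Degree 5 = B


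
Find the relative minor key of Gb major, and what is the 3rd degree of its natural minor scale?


Step by step:
The relative minor shares the major's key signature and starts on its 6th degree
6th degree = a major 6th above the tonic; a major 6th above Gb is Eb
→ relative minor of Gb major is Eb minor
Eb natural minor scale: Eb F Gb Ab Bb Cb Db
= Eb minor; 3rd degree = Gb


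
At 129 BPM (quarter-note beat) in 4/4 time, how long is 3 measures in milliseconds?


Reasoning:
Quarter-note beat duration = 60000 / 129 ms
Beats per measure (4/4) = 4
One measure = 4 × 60000 / 129 = 240000 / 129 ms
3 measures = 3 × 240000 / 129 = 720000 / 129
= 5581.4 ms


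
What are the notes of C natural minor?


Natural minor scale pattern: W-H-W-W-H-W-W (2-1-2-2-1-2-2 semitones)
Starting from C:
  C + 2 semitones → D
  D + 1 semitone → Eb
  Eb + 2 semitones → F
  F + 2 semitones → G
  G + 1 semitone → Ab
  Ab + 2 semitones → Bb
  Bb + 2 semitones → C
Scale = C D Eb F G Ab Bb


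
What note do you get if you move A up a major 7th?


Working:
major 7th: 7 letter names, 11 semitones
Letter: A + 6 → G
Pitch: A + 11 semitones, spelled as a G → G#
= G#


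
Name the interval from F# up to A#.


Letter names: F → A spans 3 letter names → a 3rd
Semitones: F# → A# = 4 half-steps
A 3rd of 4 semitones is a major 3rd
= major 3rd


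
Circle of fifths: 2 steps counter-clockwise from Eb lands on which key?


Solution.
Each counter-clockwise step moves down a perfect 5th (= up a perfect 4th)
From Eb: Eb → Ab → Db
= Db


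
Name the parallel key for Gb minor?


Working:
Parallel keys share the same tonic but differ in mode
Gb minor → parallel is Gb major
= Gb major


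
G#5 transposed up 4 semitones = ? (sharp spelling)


G#5: chromatic position 8 in octave 5 → absolute = 5×12 + 8 = 68
Transpose up 4: 68 + 4 = 72
72 = 6×12 + 0 → C in octave 6
Result = C6


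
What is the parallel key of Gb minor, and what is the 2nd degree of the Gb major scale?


Parallel keys share the same tonic but differ in mode
Gb minor → parallel is Gb major
Gb major scale: Gb Ab Bb Cb Db Eb F
= Gb major; 2nd degree = Ab


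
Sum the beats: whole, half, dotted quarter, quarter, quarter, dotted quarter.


Working:
Beat values:
  whole = 4 beats
  half = 2 beats
  dotted quarter = 1.5 beats
  quarter = 1 beat
  quarter = 1 beat
  dotted quarter = 1.5 beats
Sum = 4 + 2 + 1.5 + 1 + 1 + 1.5
= 11 beats


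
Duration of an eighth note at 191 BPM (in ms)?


One quarter-note beat = 60000 / BPM = 60000 / 191 ms
Eighth note = 1/2 × quarter note
Duration = 1/2 × 60000 / 191 = 30000 / 191
= 157.1 ms


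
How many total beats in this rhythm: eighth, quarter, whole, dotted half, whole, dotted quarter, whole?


Solution.
Beat values:
  eighth = 0.5 beats
  quarter = 1 beat
  whole = 4 beats
  dotted half = 3 beats
  whole = 4 beats
  dotted quarter = 1.5 beats
  whole = 4 beats
Sum = 0.5 + 1 + 4 + 3 + 4 + 1.5 + 4
= 18 beats


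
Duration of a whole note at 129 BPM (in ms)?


Solution.
One quarter-note beat = 60000 / BPM = 60000 / 129 ms
Whole note = 4 × quarter note
Duration = 4 × 60000 / 129 = 240000 / 129
= 1860.5 ms


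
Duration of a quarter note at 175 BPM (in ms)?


One quarter-note beat = 60000 / BPM = 60000 / 175 ms
Duration = 60000 / 175
= 342.9 ms


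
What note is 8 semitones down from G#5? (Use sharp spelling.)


Reasoning:
G#5: chromatic position 8 in octave 5 → absolute = 5×12 + 8 = 68
Transpose down 8: 68 - 8 = 60
60 = 5×12 + 0 → C in octave 5
Result = C5


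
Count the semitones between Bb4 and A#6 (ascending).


Let's work it out.
Absolute semitone position = octave×12 + chromatic position
Bb4: 4×12 + 10 = 58
A#6: 6×12 + 10 = 82
Difference = 82 - 58 = 24
= 24 semitones


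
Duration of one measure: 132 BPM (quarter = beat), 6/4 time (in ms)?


Reasoning:
Quarter-note beat duration = 60000 / 132 ms
Beats per measure (6/4) = 6
One measure = 6 × 60000 / 132 = 360000 / 132 ms
= 2727.3 ms


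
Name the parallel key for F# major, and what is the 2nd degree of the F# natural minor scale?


Step by step:
Parallel keys share the same tonic but differ in mode
F# major → parallel is F# minor
F# natural minor scale: F# G# A B C# D E
= F# minor; 2nd degree = G#


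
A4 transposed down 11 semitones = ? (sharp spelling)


A4: chromatic position 9 in octave 4 → absolute = 4×12 + 9 = 57
Transpose down 11: 57 - 11 = 46
46 = 3×12 + 10 → A# in octave 3
Result = A#3


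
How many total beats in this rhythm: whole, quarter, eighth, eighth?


Beat values:
  whole = 4 beats
  quarter = 1 beat
  eighth = 0.5 beats
  eighth = 0.5 beats
Sum = 4 + 1 + 0.5 + 0.5
= 6 beats


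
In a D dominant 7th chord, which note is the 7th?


Solution.
Dominant 7th chord = root + major 3rd + perfect 5th + minor 7th
Seventh chords stack in thirds, so the letter names are D-F-A-C
Root: D
Major 3rd above D: F#
Perfect 5th above D: A
Minor 7th above D: C
The 7th = C


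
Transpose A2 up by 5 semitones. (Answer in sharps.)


A2: chromatic position 9 in octave 2 → absolute = 2×12 + 9 = 33
Transpose up 5: 33 + 5 = 38
38 = 3×12 + 2 → D in octave 3
Result = D3


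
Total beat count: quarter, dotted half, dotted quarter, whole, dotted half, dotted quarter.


Step by step:
Beat values:
  quarter = 1 beat
  dotted half = 3 beats
  dotted quarter = 1.5 beats
  whole = 4 beats
  dotted half = 3 beats
  dotted quarter = 1.5 beats
Sum = 1 + 3 + 1.5 + 4 + 3 + 1.5
= 14 beats


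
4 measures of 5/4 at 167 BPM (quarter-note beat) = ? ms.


Let's work it out.
Quarter-note beat duration = 60000 / 167 ms
Beats per measure (5/4) = 5
One measure = 5 × 60000 / 167 = 300000 / 167 ms
4 measures = 4 × 300000 / 167 = 1200000 / 167
= 7185.6 ms


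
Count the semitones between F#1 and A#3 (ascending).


Absolute semitone position = octave×12 + chromatic position
F#1: 1×12 + 6 = 18
A#3: 3×12 + 10 = 46
Difference = 46 - 18 = 28
= 28 semitones


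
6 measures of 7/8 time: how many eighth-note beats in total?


Solution.
Time signature 7/8: the bottom number 8 means the eighth note gets one count
The top number 7 means 7 eighth-note beats per measure
Total = 7 × 6 measures
= 42 eighth-note beats


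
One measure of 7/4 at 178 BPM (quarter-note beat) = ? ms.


Working:
Quarter-note beat duration = 60000 / 178 ms
Beats per measure (7/4) = 7
One measure = 7 × 60000 / 178 = 420000 / 178 ms
= 2359.6 ms


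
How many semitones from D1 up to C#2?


Let's work it out.
Absolute semitone position = octave×12 + chromatic position
D1: 1×12 + 2 = 14
C#2: 2×12 + 1 = 25
Difference = 25 - 14 = 11
= 11 semitones


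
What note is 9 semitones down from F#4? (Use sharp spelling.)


F#4: chromatic position 6 in octave 4 → absolute = 4×12 + 6 = 54
Transpose down 9: 54 - 9 = 45
45 = 3×12 + 9 → A in octave 3
Result = A3


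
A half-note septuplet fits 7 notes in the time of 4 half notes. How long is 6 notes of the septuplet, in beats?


Reasoning:
Septuplet: 7 notes occupy the space of 4 half notes
Space = 4 × 2 = 8 beats
Each septuplet note = 8 / 7 = 8/7 beats
6 notes = 6 × 8/7 = 48/7
= 48/7 beats


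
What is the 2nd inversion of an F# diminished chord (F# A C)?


Step by step:
Root position: F# A C
2nd inversion: move root and 3rd up an octave
Bass note: C
Notes (bottom to top) = C F# A


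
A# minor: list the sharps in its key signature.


Let's work it out.
Sharp minor keys follow the circle of fifths: A(0), E(1), B(2), F#(3), C#(4), G#(5), D#(6), A#(7)
A# minor has 7 sharps
Order of sharps: F# C# G# D# A# E# B# → first 7: F#, C#, G#, D#, A#, E#, B#
= F#, C#, G#, D#, A#, E#, B#


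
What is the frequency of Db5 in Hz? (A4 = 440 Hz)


f = 440 × 2^(n/12) where n = semitones from A4
Db5: 4 semitones from A4
f = 440 × 2^(4/12)
f = 554.37 Hz


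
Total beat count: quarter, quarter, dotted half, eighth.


Solution.
Beat values:
  quarter = 1 beat
  quarter = 1 beat
  dotted half = 3 beats
  eighth = 0.5 beats
Sum = 1 + 1 + 3 + 0.5
= 5.5 beats


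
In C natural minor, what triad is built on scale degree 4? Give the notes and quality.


Solution.
C natural minor scale: C D Eb F G Ab Bb
Diatonic triad on degree 4 stacks scale notes 4, 6, 1: F Ab C
F→Ab = 3 semitones; F→C = 7 semitones → minor triad
= F Ab C (minor)


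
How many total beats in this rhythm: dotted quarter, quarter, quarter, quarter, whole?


Beat values:
  dotted quarter = 1.5 beats
  quarter = 1 beat
  quarter = 1 beat
  quarter = 1 beat
  whole = 4 beats
Sum = 1.5 + 1 + 1 + 1 + 4
= 8.5 beats


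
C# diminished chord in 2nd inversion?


Step by step:
Root position: C# E G
2nd inversion: move root and 3rd up an octave
Bass note: G
Notes (bottom to top) = G C# E


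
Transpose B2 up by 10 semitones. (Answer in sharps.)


B2: chromatic position 11 in octave 2 → absolute = 2×12 + 11 = 35
Transpose up 10: 35 + 10 = 45
45 = 3×12 + 9 → A in octave 3
Result = A3


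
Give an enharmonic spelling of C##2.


Solution.
Enharmonic notes sound the same pitch but are spelled with different letter names
C## and D name the same pitch class
= D2


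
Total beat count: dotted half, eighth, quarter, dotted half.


Step by step:
Beat values:
  dotted half = 3 beats
  eighth = 0.5 beats
  quarter = 1 beat
  dotted half = 3 beats
Sum = 3 + 0.5 + 1 + 3
= 7.5 beats


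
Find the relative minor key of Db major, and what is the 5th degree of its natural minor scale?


Reasoning:
The relative minor shares the major's key signature and starts on its 6th degree
6th degree = a major 6th above the tonic; a major 6th above Db is Bb
→ relative minor of Db major is Bb minor
Bb natural minor scale: Bb C Db Eb F Gb Ab
= Bb minor; 5th degree = F


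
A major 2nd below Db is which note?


Reasoning:
A 2nd spans 2 letter names, so from D we land on C
A major 2nd = 2 semitones below Db
Spell C at that pitch: Cb
= Cb


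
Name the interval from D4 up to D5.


Working:
Letter names: D → D spans 8 letter names → an octave
Semitones: D4 → D5 = 12 half-steps
An octave of 12 semitones is a perfect octave
= perfect octave


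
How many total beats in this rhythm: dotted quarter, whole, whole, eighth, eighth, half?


Step by step:
Beat values:
  dotted quarter = 1.5 beats
  whole = 4 beats
  whole = 4 beats
  eighth = 0.5 beats
  eighth = 0.5 beats
  half = 2 beats
Sum = 1.5 + 4 + 4 + 0.5 + 0.5 + 2
= 12.5 beats


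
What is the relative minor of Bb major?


The relative minor shares the major's key signature and starts on its 6th degree
6th degree = a major 6th above the tonic; a major 6th above Bb is G
→ relative minor of Bb major is G minor
= G minor


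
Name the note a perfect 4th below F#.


Solution.
A 4th spans 4 letter names, so from F we land on C
A perfect 4th = 5 semitones below F#
Spell C at that pitch: C#
= C#


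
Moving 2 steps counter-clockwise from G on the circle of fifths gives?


Solution.
Each counter-clockwise step moves down a perfect 5th (= up a perfect 4th)
From G: G → C → F
= F


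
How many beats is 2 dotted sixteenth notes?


Base sixteenth note = 1/4 beats
Dot 1 adds half the previous value: +1/8
One dotted sixteenth = 1/4 + 1/8 = 3/8
2 of them = 2 × 3/8 = 3/4
= 3/4 beats


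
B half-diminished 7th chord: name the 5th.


Working:
Half-diminished 7th chord = root + minor 3rd + diminished 5th + minor 7th
Seventh chords stack in thirds, so the letter names are B-D-F-A
Root: B
Minor 3rd above B: D
Diminished 5th above B: F
Minor 7th above B: A
The 5th = F


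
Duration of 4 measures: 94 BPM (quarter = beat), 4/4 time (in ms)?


Let's work it out.
Quarter-note beat duration = 60000 / 94 ms
Beats per measure (4/4) = 4
One measure = 4 × 60000 / 94 = 240000 / 94 ms
4 measures = 4 × 240000 / 94 = 960000 / 94
= 10212.8 ms


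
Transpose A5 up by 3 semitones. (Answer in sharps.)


A5: chromatic position 9 in octave 5 → absolute = 5×12 + 9 = 69
Transpose up 3: 69 + 3 = 72
72 = 6×12 + 0 → C in octave 6
Result = C6


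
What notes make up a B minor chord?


Minor triad = root + minor 3rd (3 semitones) + perfect 5th (7 semitones)
A triad on B stacks thirds, so the chord tones use letter names B-D-F
Root: B
Minor 3rd above B: D
Perfect 5th above B: F#
Chord = B D F#


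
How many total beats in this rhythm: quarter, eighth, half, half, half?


Beat values:
  quarter = 1 beat
  eighth = 0.5 beats
  half = 2 beats
  half = 2 beats
  half = 2 beats
Sum = 1 + 0.5 + 2 + 2 + 2
= 7.5 beats


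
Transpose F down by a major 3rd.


major 3rd: 3 letter names, 4 semitones
Letter: F - 2 → D
Pitch: F - 4 semitones, spelled as a D → Db
= Db


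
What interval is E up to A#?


Letter names: E → A spans 4 letter names → a 4th
Semitones: E → A# = 6 half-steps
A 4th of 6 semitones is an augmented 4th
= augmented 4th


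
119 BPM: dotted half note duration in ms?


Let's work it out.
One quarter-note beat = 60000 / BPM = 60000 / 119 ms
Dotted half note = 3 × quarter note
Duration = 3 × 60000 / 119 = 180000 / 119
= 1512.6 ms


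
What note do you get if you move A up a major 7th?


major 7th: 7 letter names, 11 semitones
Letter: A + 6 → G
Pitch: A + 11 semitones, spelled as a G → G#
= G#


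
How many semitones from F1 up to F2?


Working:
Absolute semitone position = octave×12 + chromatic position
F1: 1×12 + 5 = 17
F2: 2×12 + 5 = 29
Difference = 29 - 17 = 12
= 12 semitones


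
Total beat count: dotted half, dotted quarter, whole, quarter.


Beat values:
  dotted half = 3 beats
  dotted quarter = 1.5 beats
  whole = 4 beats
  quarter = 1 beat
Sum = 3 + 1.5 + 4 + 1
= 9.5 beats


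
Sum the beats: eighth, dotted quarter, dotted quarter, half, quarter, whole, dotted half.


Reasoning:
Beat values:
  eighth = 0.5 beats
  dotted quarter = 1.5 beats
  dotted quarter = 1.5 beats
  half = 2 beats
  quarter = 1 beat
  whole = 4 beats
  dotted half = 3 beats
Sum = 0.5 + 1.5 + 1.5 + 2 + 1 + 4 + 3
= 13.5 beats


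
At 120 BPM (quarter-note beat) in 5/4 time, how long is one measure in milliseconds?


Working:
Quarter-note beat duration = 60000 / 120 ms
Beats per measure (5/4) = 5
One measure = 5 × 60000 / 120 = 300000 / 120 ms
= 2500.0 ms


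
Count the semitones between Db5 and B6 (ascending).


Solution.
Absolute semitone position = octave×12 + chromatic position
Db5: 5×12 + 1 = 61
B6: 6×12 + 11 = 83
Difference = 83 - 61 = 22
= 22 semitones


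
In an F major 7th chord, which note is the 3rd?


Working:
Major 7th chord = root + major 3rd + perfect 5th + major 7th
Seventh chords stack in thirds, so the letter names are F-A-C-E
Root: F
Major 3rd above F: A
Perfect 5th above F: C
Major 7th above F: E
The 3rd = A


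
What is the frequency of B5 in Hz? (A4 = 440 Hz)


f = 440 × 2^(n/12) where n = semitones from A4
B5: 14 semitones from A4
f = 440 × 2^(14/12)
f = 987.77 Hz


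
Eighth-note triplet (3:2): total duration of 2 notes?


Step by step:
Triplet: 3 notes occupy the space of 2 eighth notes
Space = 2 × 1/2 = 1 beat
Each triplet note = 1 / 3 = 1/3 beats
2 notes = 2 × 1/3 = 2/3
= 2/3 beats


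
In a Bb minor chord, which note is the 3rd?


Step by step:
Minor triad = root + minor 3rd (3 semitones) + perfect 5th (7 semitones)
A triad on Bb stacks thirds, so the chord tones use letter names B-D-F
Root: Bb
Minor 3rd above Bb: Db
Perfect 5th above Bb: F
The 3rd = Db
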